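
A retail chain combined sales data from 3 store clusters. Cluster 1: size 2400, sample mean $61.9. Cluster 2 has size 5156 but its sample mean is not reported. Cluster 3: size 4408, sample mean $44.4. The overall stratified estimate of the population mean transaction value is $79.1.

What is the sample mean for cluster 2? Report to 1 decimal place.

N = 2400 + 5156 + 4408 = 11964.
Overall total = μ·N = 79.1·11964 = 946352.4.
Subtract the known strata: 2400·61.9 + 4408·44.4 = 344275.2.
Remaining total for cluster 2: 946352.4 − 344275.2 = 602077.2.
Divide by its size: 602077.2 / 5156 = 116.772... → 116.8.

116.8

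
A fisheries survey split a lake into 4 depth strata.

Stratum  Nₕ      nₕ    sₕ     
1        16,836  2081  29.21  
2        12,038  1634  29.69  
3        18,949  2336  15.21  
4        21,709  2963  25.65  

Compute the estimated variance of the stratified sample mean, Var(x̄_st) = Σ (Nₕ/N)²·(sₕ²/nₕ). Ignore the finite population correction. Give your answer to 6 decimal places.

0.069208

N = 69532; Wₕ = Nₕ/N.
stratum 1: (16836/69532)²·29.21²/2081 = 0.024038061
stratum 2: (12038/69532)²·29.69²/1634 = 0.016169909
stratum 3: (18949/69532)²·15.21²/2336 = 0.007355103
stratum 4: (21709/69532)²·25.65²/2963 = 0.021644785
Sum = 0.069207858 → 0.069208.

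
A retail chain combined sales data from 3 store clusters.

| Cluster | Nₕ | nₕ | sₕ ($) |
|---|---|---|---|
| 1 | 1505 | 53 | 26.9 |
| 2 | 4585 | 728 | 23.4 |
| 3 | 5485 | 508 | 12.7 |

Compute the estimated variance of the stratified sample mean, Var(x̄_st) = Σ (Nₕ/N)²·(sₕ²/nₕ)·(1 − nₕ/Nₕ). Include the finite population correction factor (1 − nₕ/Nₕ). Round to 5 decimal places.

N = 11575; Wₕ = Nₕ/N.
cluster 1: (1505/11575)²·26.9²/53·(1 − 53/1505) = 0.22268441
cluster 2: (4585/11575)²·23.4²/728·(1 − 728/4585) = 0.09927670
cluster 3: (5485/11575)²·12.7²/508·(1 − 508/5485) = 0.06469132
Sum = 0.38665242 → 0.38665.

0.38665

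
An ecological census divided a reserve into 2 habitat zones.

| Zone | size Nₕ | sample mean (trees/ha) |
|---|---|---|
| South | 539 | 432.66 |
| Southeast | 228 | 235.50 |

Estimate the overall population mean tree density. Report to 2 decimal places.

374.05

N = 767; weights Wₕ = Nₕ/N = (0.7027, 0.2973).
x̄_st = Σ Wₕ·x̄ₕ = 0.7027·432.66 + 0.2973·235.50 ≈ 374.0518...
→ 374.05.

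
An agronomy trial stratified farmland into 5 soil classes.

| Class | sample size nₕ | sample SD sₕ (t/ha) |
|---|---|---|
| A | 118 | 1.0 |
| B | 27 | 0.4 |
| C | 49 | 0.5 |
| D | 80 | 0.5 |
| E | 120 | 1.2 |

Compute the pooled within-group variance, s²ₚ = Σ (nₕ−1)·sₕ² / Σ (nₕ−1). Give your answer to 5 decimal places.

0.83360

A: (118−1)·1.0² = 117·1 = 117
B: (27−1)·0.4² = 26·0.16 = 4.16
C: (49−1)·0.5² = 48·0.25 = 12
D: (80−1)·0.5² = 79·0.25 = 19.75
E: (120−1)·1.2² = 119·1.44 = 171.36
Numerator = 324.27; denominator = Σ(nₕ−1) = 389.
s²ₚ = 324.27/389 = 0.8335990... → 0.83360.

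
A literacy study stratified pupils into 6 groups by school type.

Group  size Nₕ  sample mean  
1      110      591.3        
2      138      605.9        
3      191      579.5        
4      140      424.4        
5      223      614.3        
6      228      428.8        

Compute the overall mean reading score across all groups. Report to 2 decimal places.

537.39

N = 110 + 138 + 191 + 140 + 223 + 228 = 1030.
Weight each subgroup mean by Nₕ/N and sum.
Σ Nₕx̄ₕ = 110·591.3 + 138·605.9 + 191·579.5 + 140·424.4 + 223·614.3 + 228·428.8 = 65043 + 83614.2 + 110684.5 + 59416 + 136988.9 + 97766.4 = 553513.
Divide by N: 553513 / 1030 = 537.3913... → 537.39.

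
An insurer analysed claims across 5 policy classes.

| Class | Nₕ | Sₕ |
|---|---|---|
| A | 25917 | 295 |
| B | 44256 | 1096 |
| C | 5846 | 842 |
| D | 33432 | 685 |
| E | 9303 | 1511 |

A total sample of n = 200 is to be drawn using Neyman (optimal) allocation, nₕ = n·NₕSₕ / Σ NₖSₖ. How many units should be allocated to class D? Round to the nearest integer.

47

Σ NₕSₕ = 25917·295 + 44256·1096 + 5846·842 + 33432·685 + 9303·1511 = 98030176.
Share for D: 22900920/98030176 = 0.23361.
n_D = 200 × 0.23361 = 46.722... → 47.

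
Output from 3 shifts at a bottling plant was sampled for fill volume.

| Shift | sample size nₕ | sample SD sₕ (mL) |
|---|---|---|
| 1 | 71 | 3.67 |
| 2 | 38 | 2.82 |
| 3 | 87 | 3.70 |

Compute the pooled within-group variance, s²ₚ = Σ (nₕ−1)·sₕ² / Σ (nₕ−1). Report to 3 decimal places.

12.510

Degrees of freedom: 70 + 37 + 86 = 193.
Σ(nₕ−1)sₕ² = 70·13.4689 + 37·7.9524 + 86·13.69 = 2414.4018.
s²ₚ = 2414.4018 / 193 = 12.50985... → 12.510.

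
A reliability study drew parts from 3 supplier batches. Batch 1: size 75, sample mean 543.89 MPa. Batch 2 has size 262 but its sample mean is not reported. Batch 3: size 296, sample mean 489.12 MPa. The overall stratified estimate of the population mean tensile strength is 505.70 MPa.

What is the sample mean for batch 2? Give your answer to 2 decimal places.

Σ Nₕx̄ₕ = N·μ, so 262·x̄_2 = 633·505.70 − (75·543.89 + 296·489.12).
= 320108.1 − 185571.27 = 134536.83.
x̄_2 = 134536.83 / 262 = 513.4994... → 513.50.

513.50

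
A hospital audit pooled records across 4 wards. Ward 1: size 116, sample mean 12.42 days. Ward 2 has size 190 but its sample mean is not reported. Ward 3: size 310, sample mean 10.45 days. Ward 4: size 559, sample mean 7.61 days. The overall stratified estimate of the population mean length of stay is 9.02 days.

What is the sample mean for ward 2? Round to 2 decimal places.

Σ Nₕx̄ₕ = N·μ, so 190·x̄_2 = 1175·9.02 − (116·12.42 + 310·10.45 + 559·7.61).
= 10598.5 − 8934.21 = 1664.29.
x̄_2 = 1664.29 / 190 = 8.7594... → 8.76.

8.76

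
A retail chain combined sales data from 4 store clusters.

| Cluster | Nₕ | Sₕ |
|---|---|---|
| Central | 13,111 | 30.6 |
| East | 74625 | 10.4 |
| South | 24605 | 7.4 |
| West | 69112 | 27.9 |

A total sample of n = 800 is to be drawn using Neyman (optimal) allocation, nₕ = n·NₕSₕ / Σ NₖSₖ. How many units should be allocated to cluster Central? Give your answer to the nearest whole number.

98

Central: NₕSₕ = 13111·30.6 = 401196.6
East: NₕSₕ = 74625·10.4 = 776100
South: NₕSₕ = 24605·7.4 = 182077
West: NₕSₕ = 69112·27.9 = 1928224.8
Σ NₕSₕ = 3287598.4.
n_Central = 800·401196.6/3287598.4 = 97.627... → 98.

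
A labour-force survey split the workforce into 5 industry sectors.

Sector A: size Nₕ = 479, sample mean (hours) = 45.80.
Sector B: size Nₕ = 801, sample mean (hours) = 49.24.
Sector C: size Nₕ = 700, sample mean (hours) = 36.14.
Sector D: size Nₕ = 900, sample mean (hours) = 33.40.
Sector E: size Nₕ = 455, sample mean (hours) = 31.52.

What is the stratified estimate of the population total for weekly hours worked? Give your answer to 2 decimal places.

131079.04

Population total = Σ Nₕ·x̄ₕ (each stratum's size times its mean).
479·45.80 + 801·49.24 + 700·36.14 + 900·33.40 + 455·31.52 = 21938.2 + 39441.24 + 25298 + 30060 + 14341.6 = 131079.04.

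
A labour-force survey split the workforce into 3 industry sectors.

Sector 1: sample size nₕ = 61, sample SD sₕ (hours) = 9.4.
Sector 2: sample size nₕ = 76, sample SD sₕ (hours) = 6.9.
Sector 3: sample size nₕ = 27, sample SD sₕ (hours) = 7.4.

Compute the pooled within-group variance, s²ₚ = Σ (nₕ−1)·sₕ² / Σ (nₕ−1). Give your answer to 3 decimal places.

Degrees of freedom: 60 + 75 + 26 = 161.
Σ(nₕ−1)sₕ² = 60·88.36 + 75·47.61 + 26·54.76 = 10296.11.
s²ₚ = 10296.11 / 161 = 63.95099... → 63.951.

63.951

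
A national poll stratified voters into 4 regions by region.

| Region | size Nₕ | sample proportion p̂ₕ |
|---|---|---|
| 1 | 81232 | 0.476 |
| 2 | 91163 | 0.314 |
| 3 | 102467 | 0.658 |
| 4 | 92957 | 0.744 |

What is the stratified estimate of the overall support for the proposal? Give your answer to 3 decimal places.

N = 81232 + 91163 + 102467 + 92957 = 367819.
Overall proportion = Σ (Nₕ/N)·p̂ₕ.
Σ Nₕp̂ₕ = 38666.432 + 28625.182 + 67423.286 + 69160.008 = 203874.908.
203874.908 / 367819 = 0.55428... → 0.554.

0.554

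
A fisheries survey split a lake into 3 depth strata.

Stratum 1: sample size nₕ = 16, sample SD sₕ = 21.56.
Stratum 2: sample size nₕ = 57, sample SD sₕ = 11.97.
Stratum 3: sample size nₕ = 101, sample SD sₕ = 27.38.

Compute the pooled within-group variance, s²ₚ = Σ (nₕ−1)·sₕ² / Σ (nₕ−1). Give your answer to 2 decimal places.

526.10

1: (16−1)·21.56² = 15·464.8336 = 6972.504
2: (57−1)·11.97² = 56·143.2809 = 8023.7304
3: (101−1)·27.38² = 100·749.6644 = 74966.44
Numerator = 89962.6744; denominator = Σ(nₕ−1) = 171.
s²ₚ = 89962.6744/171 = 526.0975... → 526.10.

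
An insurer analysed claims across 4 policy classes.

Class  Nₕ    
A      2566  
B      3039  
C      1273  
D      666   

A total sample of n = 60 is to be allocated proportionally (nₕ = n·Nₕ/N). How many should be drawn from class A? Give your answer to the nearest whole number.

Share of class A = 2566/7544 = 0.34014.
Allocate 60 × 0.34014 = 20.408... → 20.

20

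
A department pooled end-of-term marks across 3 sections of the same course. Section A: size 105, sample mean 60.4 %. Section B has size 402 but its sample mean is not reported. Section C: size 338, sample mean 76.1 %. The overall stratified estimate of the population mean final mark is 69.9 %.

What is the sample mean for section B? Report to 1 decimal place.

67.2

Σ Nₕx̄ₕ = N·μ, so 402·x̄_B = 845·69.9 − (105·60.4 + 338·76.1).
= 59065.5 − 32063.8 = 27001.7.
x̄_B = 27001.7 / 402 = 67.168... → 67.2.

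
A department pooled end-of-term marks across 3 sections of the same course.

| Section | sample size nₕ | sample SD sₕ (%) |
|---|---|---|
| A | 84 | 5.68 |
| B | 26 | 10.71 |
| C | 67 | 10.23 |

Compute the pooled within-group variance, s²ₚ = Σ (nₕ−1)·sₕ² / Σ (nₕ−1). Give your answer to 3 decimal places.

71.566

Degrees of freedom: 83 + 25 + 66 = 174.
Σ(nₕ−1)sₕ² = 83·32.2624 + 25·114.7041 + 66·104.6529 = 12452.4731.
s²ₚ = 12452.4731 / 174 = 71.56594... → 71.566.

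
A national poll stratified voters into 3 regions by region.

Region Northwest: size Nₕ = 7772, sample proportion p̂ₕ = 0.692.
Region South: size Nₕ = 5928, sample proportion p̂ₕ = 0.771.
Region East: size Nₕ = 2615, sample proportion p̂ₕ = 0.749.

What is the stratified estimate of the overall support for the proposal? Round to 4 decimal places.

Wₕ = Nₕ/N with N = 16315: 0.4764, 0.3633, 0.1603.
p̂_st = 0.4764·0.692 + 0.3633·0.771 + 0.1603·0.749 ≈ 0.729840... → 0.7298.

0.7298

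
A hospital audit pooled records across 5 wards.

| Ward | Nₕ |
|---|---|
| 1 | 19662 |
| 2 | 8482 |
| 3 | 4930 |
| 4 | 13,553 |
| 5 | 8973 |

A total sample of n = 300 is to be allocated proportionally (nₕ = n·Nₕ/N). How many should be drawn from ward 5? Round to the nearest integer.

N = 19662 + 8482 + 4930 + 13553 + 8973 = 55600.
n_5 = 300·8973/55600 = 48.415... → 48.

48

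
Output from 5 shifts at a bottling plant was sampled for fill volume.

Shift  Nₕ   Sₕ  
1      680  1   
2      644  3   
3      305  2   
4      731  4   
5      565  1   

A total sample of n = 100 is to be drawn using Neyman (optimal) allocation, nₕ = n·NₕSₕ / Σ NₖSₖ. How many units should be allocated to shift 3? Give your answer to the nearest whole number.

9

1: NₕSₕ = 680·1 = 680
2: NₕSₕ = 644·3 = 1932
3: NₕSₕ = 305·2 = 610
4: NₕSₕ = 731·4 = 2924
5: NₕSₕ = 565·1 = 565
Σ NₕSₕ = 6711.
n_3 = 100·610/6711 = 9.090... → 9.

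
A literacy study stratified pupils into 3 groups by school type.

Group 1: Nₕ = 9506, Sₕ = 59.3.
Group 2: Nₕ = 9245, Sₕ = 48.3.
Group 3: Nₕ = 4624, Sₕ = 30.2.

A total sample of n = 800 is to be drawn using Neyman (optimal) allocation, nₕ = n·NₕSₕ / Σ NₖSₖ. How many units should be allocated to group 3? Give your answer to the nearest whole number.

97

Σ NₕSₕ = 9506·59.3 + 9245·48.3 + 4624·30.2 = 1149884.1.
Share for 3: 139644.8/1149884.1 = 0.12144.
n_3 = 800 × 0.12144 = 97.154... → 97.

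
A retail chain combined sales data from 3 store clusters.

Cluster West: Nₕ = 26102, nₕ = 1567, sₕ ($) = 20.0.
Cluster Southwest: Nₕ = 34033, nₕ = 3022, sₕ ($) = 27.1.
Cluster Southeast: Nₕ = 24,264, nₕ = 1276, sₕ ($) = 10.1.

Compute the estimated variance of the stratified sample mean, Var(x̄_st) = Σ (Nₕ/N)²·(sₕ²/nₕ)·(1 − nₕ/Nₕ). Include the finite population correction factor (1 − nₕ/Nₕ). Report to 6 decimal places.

N = 84399. Term for each stratum: Wₕ²sₕ²/nₕ·(1−nₕ/Nₕ).
Var(x̄_st) = 0.022949659 + 0.036006883 + 0.006260097 = 0.065216639 → 0.065217.

0.065217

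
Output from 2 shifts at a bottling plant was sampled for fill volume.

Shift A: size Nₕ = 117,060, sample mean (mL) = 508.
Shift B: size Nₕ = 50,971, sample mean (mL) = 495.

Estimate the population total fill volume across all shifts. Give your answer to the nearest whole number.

84697125

Estimate total by summing Nₕ·x̄ₕ over strata.
117060·508 + 50971·495 = 59466480 + 25230645 = 84697125.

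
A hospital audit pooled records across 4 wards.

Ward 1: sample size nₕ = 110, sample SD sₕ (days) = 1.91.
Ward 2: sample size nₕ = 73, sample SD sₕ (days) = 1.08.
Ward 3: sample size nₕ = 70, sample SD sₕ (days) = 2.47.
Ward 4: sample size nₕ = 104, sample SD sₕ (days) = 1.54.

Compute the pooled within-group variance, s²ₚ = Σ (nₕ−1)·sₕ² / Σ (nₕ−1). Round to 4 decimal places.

3.2489

Degrees of freedom: 109 + 72 + 69 + 103 = 353.
Σ(nₕ−1)sₕ² = 109·3.6481 + 72·1.1664 + 69·6.1009 + 103·2.3716 = 1146.8606.
s²ₚ = 1146.8606 / 353 = 3.248897... → 3.2489.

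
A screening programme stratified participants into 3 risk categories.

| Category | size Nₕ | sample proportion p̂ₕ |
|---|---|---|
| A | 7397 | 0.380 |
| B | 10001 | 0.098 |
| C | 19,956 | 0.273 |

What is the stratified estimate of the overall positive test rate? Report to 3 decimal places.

0.247

N = 7397 + 10001 + 19956 = 37354.
Overall proportion = Σ (Nₕ/N)·p̂ₕ.
Σ Nₕp̂ₕ = 2810.86 + 980.098 + 5447.988 = 9238.946.
9238.946 / 37354 = 0.24733... → 0.247.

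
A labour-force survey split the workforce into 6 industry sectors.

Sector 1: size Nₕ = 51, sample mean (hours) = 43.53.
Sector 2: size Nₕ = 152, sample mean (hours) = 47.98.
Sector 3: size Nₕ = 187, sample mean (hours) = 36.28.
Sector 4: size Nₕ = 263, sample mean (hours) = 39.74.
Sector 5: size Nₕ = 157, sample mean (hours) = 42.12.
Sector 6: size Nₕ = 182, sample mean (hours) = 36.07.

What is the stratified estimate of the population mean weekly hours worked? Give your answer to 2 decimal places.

N = 992; weights Wₕ = Nₕ/N = (0.0514, 0.1532, 0.1885, 0.2651, 0.1583, 0.1835).
x̄_st = Σ Wₕ·x̄ₕ = 0.0514·43.53 + 0.1532·47.98 + 0.1885·36.28 + 0.2651·39.74 + 0.1583·42.12 + 0.1835·36.07 ≈ 40.2485...
→ 40.25.

40.25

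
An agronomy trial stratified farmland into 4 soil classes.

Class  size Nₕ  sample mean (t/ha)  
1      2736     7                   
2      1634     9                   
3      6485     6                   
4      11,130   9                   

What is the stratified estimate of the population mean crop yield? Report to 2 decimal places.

7.87

N = 2736 + 1634 + 6485 + 11130 = 21985.
The stratified mean weights each stratum mean by its population share Nₕ/N.
Σ Nₕx̄ₕ = 2736·7 + 1634·9 + 6485·6 + 11130·9 = 19152 + 14706 + 38910 + 100170 = 172938.
Divide by N: 172938 / 21985 = 7.8662... → 7.87.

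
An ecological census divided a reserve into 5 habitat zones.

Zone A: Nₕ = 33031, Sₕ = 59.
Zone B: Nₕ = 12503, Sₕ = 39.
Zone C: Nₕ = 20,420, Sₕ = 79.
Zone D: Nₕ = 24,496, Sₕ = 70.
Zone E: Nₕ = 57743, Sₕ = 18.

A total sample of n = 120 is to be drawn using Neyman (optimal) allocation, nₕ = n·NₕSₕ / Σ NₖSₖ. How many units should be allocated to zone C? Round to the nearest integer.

28

Σ NₕSₕ = 33031·59 + 12503·39 + 20420·79 + 24496·70 + 57743·18 = 6803720.
Share for C: 1613180/6803720 = 0.23710.
n_C = 120 × 0.23710 = 28.452... → 28.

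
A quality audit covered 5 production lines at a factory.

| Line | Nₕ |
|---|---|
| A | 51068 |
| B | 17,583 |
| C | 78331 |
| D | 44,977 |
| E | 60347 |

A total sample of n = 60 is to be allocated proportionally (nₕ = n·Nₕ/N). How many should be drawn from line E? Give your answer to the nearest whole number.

14

N = 51068 + 17583 + 78331 + 44977 + 60347 = 252306.
n_E = 60·60347/252306 = 14.351... → 14.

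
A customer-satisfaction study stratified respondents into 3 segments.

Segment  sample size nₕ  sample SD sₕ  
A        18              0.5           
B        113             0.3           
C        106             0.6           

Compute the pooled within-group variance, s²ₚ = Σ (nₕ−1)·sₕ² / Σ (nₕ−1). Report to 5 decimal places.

Degrees of freedom: 17 + 112 + 105 = 234.
Σ(nₕ−1)sₕ² = 17·0.25 + 112·0.09 + 105·0.36 = 52.13.
s²ₚ = 52.13 / 234 = 0.2227778... → 0.22278.

0.22278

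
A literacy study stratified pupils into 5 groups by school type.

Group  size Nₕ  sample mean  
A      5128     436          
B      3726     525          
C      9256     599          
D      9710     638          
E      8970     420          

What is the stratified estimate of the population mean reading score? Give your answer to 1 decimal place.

x̄_st = (Σ Nₕx̄ₕ) / (Σ Nₕ) = (5128·436 + 3726·525 + 9256·599 + 9710·638 + 8970·420) / 36790
= 19698682 / 36790 = 535.436... → 535.4.

535.4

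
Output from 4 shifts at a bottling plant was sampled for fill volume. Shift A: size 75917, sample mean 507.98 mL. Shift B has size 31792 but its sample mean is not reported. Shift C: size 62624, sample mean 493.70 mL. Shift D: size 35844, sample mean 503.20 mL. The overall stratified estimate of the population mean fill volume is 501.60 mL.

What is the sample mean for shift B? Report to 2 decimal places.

500.12

Σ Nₕx̄ₕ = N·μ, so 31792·x̄_B = 206177·501.60 − (75917·507.98 + 62624·493.70 + 35844·503.20).
= 103418383.2 − 87518487.26 = 15899895.94.
x̄_B = 15899895.94 / 31792 = 500.1225... → 500.12.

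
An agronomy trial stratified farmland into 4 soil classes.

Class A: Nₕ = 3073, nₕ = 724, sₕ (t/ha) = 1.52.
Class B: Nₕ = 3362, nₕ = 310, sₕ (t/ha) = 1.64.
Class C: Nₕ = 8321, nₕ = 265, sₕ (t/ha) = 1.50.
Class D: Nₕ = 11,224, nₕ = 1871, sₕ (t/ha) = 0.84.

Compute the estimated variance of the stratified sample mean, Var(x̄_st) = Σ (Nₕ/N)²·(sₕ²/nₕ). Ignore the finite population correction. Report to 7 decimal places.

0.0011313

N = 25980. Term for each stratum: Wₕ²sₕ²/nₕ.
Var(x̄_st) = 0.0000446473 + 0.0001452925 + 0.0008709824 + 0.0000703885 = 0.0011313107 → 0.0011313.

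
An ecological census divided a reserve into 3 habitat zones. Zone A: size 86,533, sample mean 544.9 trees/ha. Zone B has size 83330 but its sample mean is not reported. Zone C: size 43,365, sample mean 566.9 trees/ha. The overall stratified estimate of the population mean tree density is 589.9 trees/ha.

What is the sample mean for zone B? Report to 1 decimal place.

N = 86533 + 83330 + 43365 = 213228.
Overall total = μ·N = 589.9·213228 = 125783197.2.
Subtract the known strata: 86533·544.9 + 43365·566.9 = 71735450.2.
Remaining total for zone B: 125783197.2 − 71735450.2 = 54047747.
Divide by its size: 54047747 / 83330 = 648.599... → 648.6.

648.6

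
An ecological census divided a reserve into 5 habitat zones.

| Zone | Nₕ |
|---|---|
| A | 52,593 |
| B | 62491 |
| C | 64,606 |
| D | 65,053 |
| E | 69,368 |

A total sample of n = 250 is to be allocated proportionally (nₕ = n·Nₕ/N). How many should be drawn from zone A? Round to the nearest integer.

42

Share of zone A = 52593/314111 = 0.16743.
Allocate 250 × 0.16743 = 41.859... → 42.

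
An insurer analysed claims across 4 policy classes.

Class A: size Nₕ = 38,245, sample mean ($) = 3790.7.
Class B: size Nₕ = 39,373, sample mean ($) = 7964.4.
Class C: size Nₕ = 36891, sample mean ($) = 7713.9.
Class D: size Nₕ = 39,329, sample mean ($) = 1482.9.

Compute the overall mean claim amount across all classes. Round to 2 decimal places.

5209.71

N = 153838; weights Wₕ = Nₕ/N = (0.2486, 0.2559, 0.2398, 0.2557).
x̄_st = Σ Wₕ·x̄ₕ = 0.2486·3790.7 + 0.2559·7964.4 + 0.2398·7713.9 + 0.2557·1482.9 ≈ 5209.7148...
→ 5209.71.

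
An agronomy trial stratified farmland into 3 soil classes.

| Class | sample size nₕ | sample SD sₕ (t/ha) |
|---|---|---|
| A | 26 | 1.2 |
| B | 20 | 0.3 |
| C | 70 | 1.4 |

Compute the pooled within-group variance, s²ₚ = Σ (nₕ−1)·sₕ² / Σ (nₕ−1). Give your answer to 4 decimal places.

1.5305

A: (26−1)·1.2² = 25·1.44 = 36
B: (20−1)·0.3² = 19·0.09 = 1.71
C: (70−1)·1.4² = 69·1.96 = 135.24
Numerator = 172.95; denominator = Σ(nₕ−1) = 113.
s²ₚ = 172.95/113 = 1.530531... → 1.5305.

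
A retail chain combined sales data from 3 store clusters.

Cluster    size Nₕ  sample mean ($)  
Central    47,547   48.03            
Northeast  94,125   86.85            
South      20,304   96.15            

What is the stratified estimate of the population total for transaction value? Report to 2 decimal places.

12410668.26

Population total = Σ Nₕ·x̄ₕ (each stratum's size times its mean).
47547·48.03 + 94125·86.85 + 20304·96.15 = 2283682.41 + 8174756.25 + 1952229.6 = 12410668.26.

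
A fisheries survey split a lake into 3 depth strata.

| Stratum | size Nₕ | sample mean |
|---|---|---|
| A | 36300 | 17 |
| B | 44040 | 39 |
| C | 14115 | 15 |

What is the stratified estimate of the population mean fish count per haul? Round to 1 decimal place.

N = 94455; weights Wₕ = Nₕ/N = (0.3843, 0.4663, 0.1494).
x̄_st = Σ Wₕ·x̄ₕ = 0.3843·17 + 0.4663·39 + 0.1494·15 ≈ 26.959...
→ 27.0.

27.0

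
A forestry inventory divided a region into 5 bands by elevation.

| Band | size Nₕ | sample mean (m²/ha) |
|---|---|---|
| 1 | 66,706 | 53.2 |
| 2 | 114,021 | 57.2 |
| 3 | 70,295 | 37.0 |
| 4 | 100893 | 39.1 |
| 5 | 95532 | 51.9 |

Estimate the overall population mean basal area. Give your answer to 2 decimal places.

N = 447447; weights Wₕ = Nₕ/N = (0.1491, 0.2548, 0.1571, 0.2255, 0.2135).
x̄_st = Σ Wₕ·x̄ₕ = 0.1491·53.2 + 0.2548·57.2 + 0.1571·37.0 + 0.2255·39.1 + 0.2135·51.9 ≈ 48.2173...
→ 48.22.

48.22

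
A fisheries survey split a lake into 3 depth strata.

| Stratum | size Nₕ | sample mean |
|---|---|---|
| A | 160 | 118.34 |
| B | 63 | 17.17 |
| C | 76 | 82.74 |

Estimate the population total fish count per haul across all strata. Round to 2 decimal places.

26304.35

Population total = Σ Nₕ·x̄ₕ (each stratum's size times its mean).
160·118.34 + 63·17.17 + 76·82.74 = 18934.4 + 1081.71 + 6288.24 = 26304.35.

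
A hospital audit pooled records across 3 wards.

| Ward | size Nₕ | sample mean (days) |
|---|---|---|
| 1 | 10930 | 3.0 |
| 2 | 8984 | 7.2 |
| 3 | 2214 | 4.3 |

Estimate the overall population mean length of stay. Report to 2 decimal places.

4.84

x̄_st = (Σ Nₕx̄ₕ) / (Σ Nₕ) = (10930·3.0 + 8984·7.2 + 2214·4.3) / 22128
= 106995 / 22128 = 4.8353... → 4.84.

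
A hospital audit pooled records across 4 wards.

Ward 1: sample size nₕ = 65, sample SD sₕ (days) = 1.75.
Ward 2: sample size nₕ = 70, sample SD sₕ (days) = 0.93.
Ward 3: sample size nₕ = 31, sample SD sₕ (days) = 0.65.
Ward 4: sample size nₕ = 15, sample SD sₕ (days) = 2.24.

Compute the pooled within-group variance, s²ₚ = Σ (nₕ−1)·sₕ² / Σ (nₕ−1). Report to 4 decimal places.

1.9130

Degrees of freedom: 64 + 69 + 30 + 14 = 177.
Σ(nₕ−1)sₕ² = 64·3.0625 + 69·0.8649 + 30·0.4225 + 14·5.0176 = 338.5995.
s²ₚ = 338.5995 / 177 = 1.912992... → 1.9130.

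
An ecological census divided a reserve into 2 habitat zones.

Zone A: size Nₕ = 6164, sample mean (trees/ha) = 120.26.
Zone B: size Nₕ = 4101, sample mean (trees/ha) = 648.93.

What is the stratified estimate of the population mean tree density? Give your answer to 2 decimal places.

N = 6164 + 4101 = 10265.
Weight each subgroup mean by Nₕ/N and sum.
Σ Nₕx̄ₕ = 6164·120.26 + 4101·648.93 = 741282.64 + 2661261.93 = 3402544.57.
Divide by N: 3402544.57 / 10265 = 331.4705... → 331.47.

331.47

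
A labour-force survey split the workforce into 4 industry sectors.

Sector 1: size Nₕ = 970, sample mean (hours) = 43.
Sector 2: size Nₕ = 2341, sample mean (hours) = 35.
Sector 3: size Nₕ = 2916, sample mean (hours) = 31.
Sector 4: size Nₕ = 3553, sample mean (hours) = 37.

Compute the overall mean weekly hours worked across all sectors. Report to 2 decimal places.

35.33

N = 9780; weights Wₕ = Nₕ/N = (0.0992, 0.2394, 0.2982, 0.3633).
x̄_st = Σ Wₕ·x̄ₕ = 0.0992·43 + 0.2394·35 + 0.2982·31 + 0.3633·37 ≈ 35.3274...
→ 35.33.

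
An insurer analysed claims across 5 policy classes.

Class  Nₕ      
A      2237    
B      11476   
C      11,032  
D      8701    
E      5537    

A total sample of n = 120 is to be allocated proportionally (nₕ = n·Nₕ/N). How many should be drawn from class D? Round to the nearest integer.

27

Share of class D = 8701/38983 = 0.22320.
Allocate 120 × 0.22320 = 26.784... → 27.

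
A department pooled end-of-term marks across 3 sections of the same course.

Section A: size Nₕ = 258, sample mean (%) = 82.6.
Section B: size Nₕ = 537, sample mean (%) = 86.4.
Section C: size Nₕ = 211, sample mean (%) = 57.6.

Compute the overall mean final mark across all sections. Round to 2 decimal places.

79.38

N = 258 + 537 + 211 = 1006.
Overall mean = Σ (Nₕ/N)·x̄ₕ — weight by population share, not a simple average.
Σ Nₕx̄ₕ = 258·82.6 + 537·86.4 + 211·57.6 = 21310.8 + 46396.8 + 12153.6 = 79861.2.
Divide by N: 79861.2 / 1006 = 79.3849... → 79.38.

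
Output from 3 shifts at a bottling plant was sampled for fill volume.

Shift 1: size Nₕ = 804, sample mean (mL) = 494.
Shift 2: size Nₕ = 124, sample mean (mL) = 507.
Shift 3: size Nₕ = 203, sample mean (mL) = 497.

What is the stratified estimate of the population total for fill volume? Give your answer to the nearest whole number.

560935

Population total = Σ Nₕ·x̄ₕ (each stratum's size times its mean).
804·494 + 124·507 + 203·497 = 397176 + 62868 + 100891 = 560935.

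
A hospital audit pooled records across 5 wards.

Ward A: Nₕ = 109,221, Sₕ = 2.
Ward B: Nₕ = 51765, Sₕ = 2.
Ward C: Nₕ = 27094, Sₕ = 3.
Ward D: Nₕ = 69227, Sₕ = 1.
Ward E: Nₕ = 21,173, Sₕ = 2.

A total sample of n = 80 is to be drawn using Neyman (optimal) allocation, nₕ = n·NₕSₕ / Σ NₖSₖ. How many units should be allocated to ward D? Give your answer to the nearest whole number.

11

A: NₕSₕ = 109221·2 = 218442
B: NₕSₕ = 51765·2 = 103530
C: NₕSₕ = 27094·3 = 81282
D: NₕSₕ = 69227·1 = 69227
E: NₕSₕ = 21173·2 = 42346
Σ NₕSₕ = 514827.
n_D = 80·69227/514827 = 10.757... → 11.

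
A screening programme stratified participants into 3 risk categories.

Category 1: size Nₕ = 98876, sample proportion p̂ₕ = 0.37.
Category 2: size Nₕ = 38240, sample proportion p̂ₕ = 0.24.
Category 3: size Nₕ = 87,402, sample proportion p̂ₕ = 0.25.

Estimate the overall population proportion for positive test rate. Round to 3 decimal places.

N = 98876 + 38240 + 87402 = 224518.
Overall proportion = Σ (Nₕ/N)·p̂ₕ.
Σ Nₕp̂ₕ = 36584.12 + 9177.6 + 21850.5 = 67612.22.
67612.22 / 224518 = 0.30114... → 0.301.

0.301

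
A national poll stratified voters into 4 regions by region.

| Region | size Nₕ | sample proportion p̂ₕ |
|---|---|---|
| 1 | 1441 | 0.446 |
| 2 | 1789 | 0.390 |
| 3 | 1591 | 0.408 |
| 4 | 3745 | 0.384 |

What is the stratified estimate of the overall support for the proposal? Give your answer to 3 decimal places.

0.400

Wₕ = Nₕ/N with N = 8566: 0.1682, 0.2088, 0.1857, 0.4372.
p̂_st = 0.1682·0.446 + 0.2088·0.390 + 0.1857·0.408 + 0.4372·0.384 ≈ 0.40014... → 0.400.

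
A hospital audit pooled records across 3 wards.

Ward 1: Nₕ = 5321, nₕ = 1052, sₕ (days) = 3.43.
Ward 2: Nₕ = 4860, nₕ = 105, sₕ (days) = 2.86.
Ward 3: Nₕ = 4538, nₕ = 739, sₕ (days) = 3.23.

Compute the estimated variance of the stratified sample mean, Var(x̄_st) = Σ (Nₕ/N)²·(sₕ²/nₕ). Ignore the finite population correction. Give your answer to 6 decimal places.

N = 14719. Term for each stratum: Wₕ²sₕ²/nₕ.
Var(x̄_st) = 0.001461512 + 0.008492952 + 0.001341940 = 0.011296404 → 0.011296.

0.011296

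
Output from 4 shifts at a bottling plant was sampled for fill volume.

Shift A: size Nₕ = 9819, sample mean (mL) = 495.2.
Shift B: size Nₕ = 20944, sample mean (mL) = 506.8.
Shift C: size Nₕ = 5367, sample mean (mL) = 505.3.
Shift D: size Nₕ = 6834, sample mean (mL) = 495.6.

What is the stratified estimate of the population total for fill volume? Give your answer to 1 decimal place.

A: 9819·495.2 = 4862368.8
B: 20944·506.8 = 10614419.2
C: 5367·505.3 = 2711945.1
D: 6834·495.6 = 3386930.4
τ̂ = Σ Nₕx̄ₕ = 21575663.5.

21575663.5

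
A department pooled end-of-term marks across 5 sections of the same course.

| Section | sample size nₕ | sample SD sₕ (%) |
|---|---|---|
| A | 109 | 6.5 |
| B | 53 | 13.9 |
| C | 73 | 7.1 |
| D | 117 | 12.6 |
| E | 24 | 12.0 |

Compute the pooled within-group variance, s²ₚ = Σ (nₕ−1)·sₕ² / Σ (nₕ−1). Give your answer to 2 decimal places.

Degrees of freedom: 108 + 52 + 72 + 116 + 23 = 371.
Σ(nₕ−1)sₕ² = 108·42.25 + 52·193.21 + 72·50.41 + 116·158.76 + 23·144 = 39967.6.
s²ₚ = 39967.6 / 371 = 107.7294... → 107.73.

107.73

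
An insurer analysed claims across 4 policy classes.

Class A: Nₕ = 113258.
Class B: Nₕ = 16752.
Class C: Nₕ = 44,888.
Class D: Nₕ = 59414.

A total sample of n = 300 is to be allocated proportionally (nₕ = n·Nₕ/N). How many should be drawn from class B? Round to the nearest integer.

Share of class B = 16752/234312 = 0.07149.
Allocate 300 × 0.07149 = 21.448... → 21.

21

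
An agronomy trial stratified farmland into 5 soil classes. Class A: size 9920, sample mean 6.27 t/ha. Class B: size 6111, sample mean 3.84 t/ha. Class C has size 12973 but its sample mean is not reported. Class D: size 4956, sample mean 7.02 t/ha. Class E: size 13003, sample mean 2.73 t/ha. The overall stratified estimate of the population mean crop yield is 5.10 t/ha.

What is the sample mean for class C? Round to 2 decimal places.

N = 9920 + 6111 + 12973 + 4956 + 13003 = 46963.
Overall total = μ·N = 5.10·46963 = 239511.3.
Subtract the known strata: 9920·6.27 + 6111·3.84 + 4956·7.02 + 13003·2.73 = 155953.95.
Remaining total for class C: 239511.3 − 155953.95 = 83557.35.
Divide by its size: 83557.35 / 12973 = 6.4409... → 6.44.

6.44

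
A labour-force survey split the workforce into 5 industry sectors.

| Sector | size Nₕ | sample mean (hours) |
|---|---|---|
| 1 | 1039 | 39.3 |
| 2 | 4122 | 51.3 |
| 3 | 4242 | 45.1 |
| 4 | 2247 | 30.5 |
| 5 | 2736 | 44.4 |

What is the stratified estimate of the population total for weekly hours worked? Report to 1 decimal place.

1: 1039·39.3 = 40832.7
2: 4122·51.3 = 211458.6
3: 4242·45.1 = 191314.2
4: 2247·30.5 = 68533.5
5: 2736·44.4 = 121478.4
τ̂ = Σ Nₕx̄ₕ = 633617.4.

633617.4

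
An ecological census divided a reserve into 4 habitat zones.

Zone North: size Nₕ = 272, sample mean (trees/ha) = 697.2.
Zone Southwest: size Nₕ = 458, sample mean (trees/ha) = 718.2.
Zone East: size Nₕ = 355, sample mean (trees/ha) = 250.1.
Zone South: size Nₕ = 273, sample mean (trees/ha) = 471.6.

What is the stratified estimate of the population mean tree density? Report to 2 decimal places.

542.05

x̄_st = (Σ Nₕx̄ₕ) / (Σ Nₕ) = (272·697.2 + 458·718.2 + 355·250.1 + 273·471.6) / 1358
= 736106.3 / 1358 = 542.0518... → 542.05.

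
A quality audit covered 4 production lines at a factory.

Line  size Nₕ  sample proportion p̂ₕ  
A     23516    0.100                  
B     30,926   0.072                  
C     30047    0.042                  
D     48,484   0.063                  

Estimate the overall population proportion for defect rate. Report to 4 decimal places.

N = 23516 + 30926 + 30047 + 48484 = 132973.
Overall proportion = Σ (Nₕ/N)·p̂ₕ.
Σ Nₕp̂ₕ = 2351.6 + 2226.672 + 1261.974 + 3054.492 = 8894.738.
8894.738 / 132973 = 0.066891... → 0.0669.

0.0669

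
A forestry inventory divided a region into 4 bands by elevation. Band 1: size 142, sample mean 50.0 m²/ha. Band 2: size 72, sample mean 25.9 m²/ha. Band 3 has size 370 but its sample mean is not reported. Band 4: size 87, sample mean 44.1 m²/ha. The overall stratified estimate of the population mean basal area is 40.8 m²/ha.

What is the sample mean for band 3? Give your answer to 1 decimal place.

Σ Nₕx̄ₕ = N·μ, so 370·x̄_3 = 671·40.8 − (142·50.0 + 72·25.9 + 87·44.1).
= 27376.8 − 12801.5 = 14575.3.
x̄_3 = 14575.3 / 370 = 39.393... → 39.4.

39.4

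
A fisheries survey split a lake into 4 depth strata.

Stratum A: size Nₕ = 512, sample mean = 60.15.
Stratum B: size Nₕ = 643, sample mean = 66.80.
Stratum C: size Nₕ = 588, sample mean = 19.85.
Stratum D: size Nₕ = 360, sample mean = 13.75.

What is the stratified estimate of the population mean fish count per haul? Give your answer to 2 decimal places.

x̄_st = (Σ Nₕx̄ₕ) / (Σ Nₕ) = (512·60.15 + 643·66.80 + 588·19.85 + 360·13.75) / 2103
= 90371 / 2103 = 42.9724... → 42.97.

42.97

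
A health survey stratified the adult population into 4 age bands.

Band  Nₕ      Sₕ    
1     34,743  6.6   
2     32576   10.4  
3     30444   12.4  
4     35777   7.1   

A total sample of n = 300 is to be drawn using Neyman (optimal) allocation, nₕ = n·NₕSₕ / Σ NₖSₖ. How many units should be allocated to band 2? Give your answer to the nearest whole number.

1: NₕSₕ = 34743·6.6 = 229303.8
2: NₕSₕ = 32576·10.4 = 338790.4
3: NₕSₕ = 30444·12.4 = 377505.6
4: NₕSₕ = 35777·7.1 = 254016.7
Σ NₕSₕ = 1199616.5.
n_2 = 300·338790.4/1199616.5 = 84.725... → 85.

85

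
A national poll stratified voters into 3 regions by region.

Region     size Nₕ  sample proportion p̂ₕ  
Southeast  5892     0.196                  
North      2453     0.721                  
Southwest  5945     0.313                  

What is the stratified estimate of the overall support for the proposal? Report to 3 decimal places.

N = 5892 + 2453 + 5945 = 14290.
Overall proportion = Σ (Nₕ/N)·p̂ₕ.
Σ Nₕp̂ₕ = 1154.832 + 1768.613 + 1860.785 = 4784.23.
4784.23 / 14290 = 0.33480... → 0.335.

0.335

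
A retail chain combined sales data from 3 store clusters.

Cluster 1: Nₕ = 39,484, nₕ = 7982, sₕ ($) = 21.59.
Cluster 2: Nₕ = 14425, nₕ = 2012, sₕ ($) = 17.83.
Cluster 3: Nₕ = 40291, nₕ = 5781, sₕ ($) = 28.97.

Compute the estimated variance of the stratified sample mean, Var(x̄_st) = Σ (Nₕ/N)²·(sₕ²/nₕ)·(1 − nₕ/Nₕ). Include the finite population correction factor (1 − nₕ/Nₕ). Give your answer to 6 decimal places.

0.034122

N = 94200. Term for each stratum: Wₕ²sₕ²/nₕ·(1−nₕ/Nₕ).
Var(x̄_st) = 0.008185610 + 0.003188346 + 0.022748105 = 0.034122061 → 0.034122.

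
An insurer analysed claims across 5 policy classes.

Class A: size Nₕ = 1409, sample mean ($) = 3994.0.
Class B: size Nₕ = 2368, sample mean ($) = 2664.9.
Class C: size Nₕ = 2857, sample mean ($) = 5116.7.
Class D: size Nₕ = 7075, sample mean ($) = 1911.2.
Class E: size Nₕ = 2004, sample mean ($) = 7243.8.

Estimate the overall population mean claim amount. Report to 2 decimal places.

3474.50

N = 15713; weights Wₕ = Nₕ/N = (0.0897, 0.1507, 0.1818, 0.4503, 0.1275).
x̄_st = Σ Wₕ·x̄ₕ = 0.0897·3994.0 + 0.1507·2664.9 + 0.1818·5116.7 + 0.4503·1911.2 + 0.1275·7243.8 ≈ 3474.4960...
→ 3474.50.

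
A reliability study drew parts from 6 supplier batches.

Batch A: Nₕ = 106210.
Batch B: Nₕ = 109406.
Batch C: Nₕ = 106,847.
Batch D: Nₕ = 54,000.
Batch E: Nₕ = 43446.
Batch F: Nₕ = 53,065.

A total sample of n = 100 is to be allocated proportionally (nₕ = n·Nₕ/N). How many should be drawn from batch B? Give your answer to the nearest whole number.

23

Share of batch B = 109406/472974 = 0.23132.
Allocate 100 × 0.23132 = 23.132... → 23.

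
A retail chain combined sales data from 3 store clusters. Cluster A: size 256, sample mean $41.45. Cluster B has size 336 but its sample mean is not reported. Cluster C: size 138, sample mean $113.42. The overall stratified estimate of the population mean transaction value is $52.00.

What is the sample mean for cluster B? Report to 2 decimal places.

Σ Nₕx̄ₕ = N·μ, so 336·x̄_B = 730·52.00 − (256·41.45 + 138·113.42).
= 37960 − 26263.16 = 11696.84.
x̄_B = 11696.84 / 336 = 34.8120... → 34.81.

34.81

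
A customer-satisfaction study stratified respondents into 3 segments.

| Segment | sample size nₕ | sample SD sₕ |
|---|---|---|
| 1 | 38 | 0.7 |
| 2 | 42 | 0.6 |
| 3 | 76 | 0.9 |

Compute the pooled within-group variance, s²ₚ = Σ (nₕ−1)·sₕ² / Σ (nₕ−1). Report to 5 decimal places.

0.61203

1: (38−1)·0.7² = 37·0.49 = 18.13
2: (42−1)·0.6² = 41·0.36 = 14.76
3: (76−1)·0.9² = 75·0.81 = 60.75
Numerator = 93.64; denominator = Σ(nₕ−1) = 153.
s²ₚ = 93.64/153 = 0.6120261... → 0.61203.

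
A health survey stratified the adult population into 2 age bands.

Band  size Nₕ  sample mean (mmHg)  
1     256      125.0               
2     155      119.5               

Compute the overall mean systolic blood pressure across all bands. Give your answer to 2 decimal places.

122.93

N = 256 + 155 = 411.
Weight each subgroup mean by Nₕ/N and sum.
Σ Nₕx̄ₕ = 256·125.0 + 155·119.5 = 32000 + 18522.5 = 50522.5.
Divide by N: 50522.5 / 411 = 122.9258... → 122.93.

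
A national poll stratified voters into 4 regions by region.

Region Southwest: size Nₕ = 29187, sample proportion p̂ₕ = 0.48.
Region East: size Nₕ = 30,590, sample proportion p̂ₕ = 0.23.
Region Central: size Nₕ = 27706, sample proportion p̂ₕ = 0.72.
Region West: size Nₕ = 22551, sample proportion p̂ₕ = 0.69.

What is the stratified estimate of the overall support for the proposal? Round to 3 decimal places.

0.514

N = 29187 + 30590 + 27706 + 22551 = 110034.
Overall proportion = Σ (Nₕ/N)·p̂ₕ.
Σ Nₕp̂ₕ = 14009.76 + 7035.7 + 19948.32 + 15560.19 = 56553.97.
56553.97 / 110034 = 0.51397... → 0.514.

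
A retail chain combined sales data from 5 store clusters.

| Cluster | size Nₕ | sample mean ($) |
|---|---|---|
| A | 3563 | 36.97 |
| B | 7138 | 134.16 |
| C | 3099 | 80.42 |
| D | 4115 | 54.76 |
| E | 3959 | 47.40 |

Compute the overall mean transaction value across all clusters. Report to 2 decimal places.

N = 3563 + 7138 + 3099 + 4115 + 3959 = 21874.
Overall mean = Σ (Nₕ/N)·x̄ₕ — weight by population share, not a simple average.
Σ Nₕx̄ₕ = 3563·36.97 + 7138·134.16 + 3099·80.42 + 4115·54.76 + 3959·47.40 = 131724.11 + 957634.08 + 249221.58 + 225337.4 + 187656.6 = 1751573.77.
Divide by N: 1751573.77 / 21874 = 80.0756... → 80.08.

80.08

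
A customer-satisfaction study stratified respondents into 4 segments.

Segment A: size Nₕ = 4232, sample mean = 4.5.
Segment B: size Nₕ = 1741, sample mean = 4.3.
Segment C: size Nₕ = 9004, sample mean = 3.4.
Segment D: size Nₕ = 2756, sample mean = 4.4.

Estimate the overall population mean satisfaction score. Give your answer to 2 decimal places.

x̄_st = (Σ Nₕx̄ₕ) / (Σ Nₕ) = (4232·4.5 + 1741·4.3 + 9004·3.4 + 2756·4.4) / 17733
= 69270.3 / 17733 = 3.9063... → 3.91.

3.91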